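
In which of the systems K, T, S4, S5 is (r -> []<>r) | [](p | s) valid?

S4-tableau for the negation ~((r -> []<>r) | [](p | s)):
1. ~((r -> []<>r) | [](p | s)), 0
2. ~(r -> []<>r), 0
3. ~[](p | s), 0
4. r, 0
5. ~[]<>r, 0
6. ~(p | s), 1
7. ~p, 1
8. ~s, 1
9. ~<>r, 2
10. ~r, 2
Accessibility: 0R0, 0R1, 0R2, 1R1, 2R2
Complete open branch: countermodel on an S4-frame, so not valid in S4, nor in K, T (the same frame is also a K-frame and a T-frame).
S5-tableau for the negation ~((r -> []<>r) | [](p | s)):
1. ~((r -> []<>r) | [](p | s)), 0
2. ~(r -> []<>r), 0
3. ~[](p | s), 0
4. r, 0
5. ~[]<>r, 0
6. ~(p | s), 1
7. ~p, 1
8. ~s, 1
9. ~<>r, 2
10. ~r, 0
Accessibility: 0R0, 0R1, 0R2, 1R0, 1R1, 1R2, 2R0, 2R1, 2R2
Branch closes: r and ~r both at 0.
Every branch closes (one shown): valid in S5.

S5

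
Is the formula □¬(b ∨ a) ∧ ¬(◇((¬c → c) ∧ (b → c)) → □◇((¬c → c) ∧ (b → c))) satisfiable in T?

Satisfiable

1. □¬(b ∨ a) ∧ ¬(◇((¬c → c) ∧ (b → c)) → □◇((¬c → c) ∧ (b → c))), w0
2. □¬(b ∨ a), w0   [∧-rule on 1]
3. ¬(◇((¬c → c) ∧ (b → c)) → □◇((¬c → c) ∧ (b → c))), w0   [∧-rule on 1]
4. ◇((¬c → c) ∧ (b → c)), w0   [¬→-rule on 3]
5. ¬□◇((¬c → c) ∧ (b → c)), w0   [¬→-rule on 3]
6. ¬(b ∨ a), w0   [□-rule on 2 via w0Rw0]
7. ¬b, w0   [¬∨-rule on 6]
8. ¬a, w0   [¬∨-rule on 6]
9. (¬c → c) ∧ (b → c), w1   [◇-rule on 4: fresh world w1, w0Rw1]
10. ¬c → c, w1   [∧-rule on 9]
11. b → c, w1   [∧-rule on 9]
12. ¬(b ∨ a), w1   [□-rule on 2 via w0Rw1]
13. ¬b, w1   [¬∨-rule on 12]
14. ¬a, w1   [¬∨-rule on 12]
15. c, w1   [→-rule on 10 (branches; this branch)]
16. ¬◇((¬c → c) ∧ (b → c)), w2   [¬□-rule on 5: fresh world w2, w0Rw2]
17. ¬(b ∨ a), w2   [□-rule on 2 via w0Rw2]
18. ¬b, w2   [¬∨-rule on 17]
19. ¬a, w2   [¬∨-rule on 17]
20. ¬((¬c → c) ∧ (b → c)), w2   [¬◇-rule on 16 via w2Rw2]
21. ¬(¬c → c), w2   [¬∧-rule on 20 (branches; this branch)]
22. ¬c, w2   [¬→-rule on 21]
Accessibility: w0Rw0, w0Rw1, w0Rw2, w1Rw1, w2Rw2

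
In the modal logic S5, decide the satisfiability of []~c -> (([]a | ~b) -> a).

1. []~c -> (([]a | ~b) -> a), 0
2. ([]a | ~b) -> a, 0
3. a, 0
Accessibility: 0R0

Satisfiable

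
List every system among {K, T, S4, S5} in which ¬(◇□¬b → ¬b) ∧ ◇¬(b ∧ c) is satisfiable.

K, T, S4

S4-tableau for the formula:
1. ¬(◇□¬b → ¬b) ∧ ◇¬(b ∧ c), 0
2. ¬(◇□¬b → ¬b), 0   [∧-rule on 1]
3. ◇¬(b ∧ c), 0   [∧-rule on 1]
4. ◇□¬b, 0   [¬→-rule on 2]
5. b, 0   [¬→-rule on 2]
6. ¬(b ∧ c), 1   [◇-rule on 3: fresh world 1, 0R1]
7. ¬c, 1   [¬∧-rule on 6 (branches; this branch)]
8. □¬b, 2   [◇-rule on 4: fresh world 2, 0R2]
9. ¬b, 2   [□-rule on 8 via 2R2]
Accessibility: 0R0, 0R1, 0R2, 1R1, 2R2
Complete open branch: satisfiable in S4, hence also in K, T (this S4-model is also a K-model and a T-model).
S5-tableau for the formula:
1. ¬(◇□¬b → ¬b) ∧ ◇¬(b ∧ c), 0
2. ¬(◇□¬b → ¬b), 0   [∧-rule on 1]
3. ◇¬(b ∧ c), 0   [∧-rule on 1]
4. ◇□¬b, 0   [¬→-rule on 2]
5. b, 0   [¬→-rule on 2]
6. ¬(b ∧ c), 1   [◇-rule on 3: fresh world 1, 0R1]
7. ¬c, 1   [¬∧-rule on 6 (branches; this branch)]
8. □¬b, 2   [◇-rule on 4: fresh world 2, 0R2]
9. ¬b, 0   [□-rule on 8 via 2R0]
Accessibility: 0R0, 0R1, 0R2, 1R0, 1R1, 1R2, 2R0, 2R1, 2R2
Branch closes: b and ¬b both at 0.
Every branch closes (one shown): unsatisfiable in S5.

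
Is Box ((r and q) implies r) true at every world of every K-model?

Tableau for the negation not Box ((r and q) implies r):
1. not Box ((r and q) implies r), u
2. not ((r and q) implies r), v   [neg-Box-rule on 1: fresh world v, uRv]
3. r and q, v   [neg-implies-rule on 2]
4. not r, v   [neg-implies-rule on 2]
5. r, v   [and-rule on 3]
6. q, v   [and-rule on 3]
Accessibility: uRv
Branch closes: r and not r both at v.
Every branch of the negation's tableau closes; the branch above is one of them.

Valid in K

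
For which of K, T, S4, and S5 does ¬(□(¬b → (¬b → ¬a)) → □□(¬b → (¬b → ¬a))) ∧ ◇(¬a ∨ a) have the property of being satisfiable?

T-tableau for the formula:
1. ¬(□(¬b → (¬b → ¬a)) → □□(¬b → (¬b → ¬a))) ∧ ◇(¬a ∨ a), u
2. ¬(□(¬b → (¬b → ¬a)) → □□(¬b → (¬b → ¬a))), u   [∧-rule on 1]
3. ◇(¬a ∨ a), u   [∧-rule on 1]
4. □(¬b → (¬b → ¬a)), u   [¬→-rule on 2]
5. ¬□□(¬b → (¬b → ¬a)), u   [¬→-rule on 2]
6. ¬b → (¬b → ¬a), u   [□-rule on 4 via uRu]
7. ¬b → ¬a, u   [→-rule on 6 (branches; this branch)]
8. ¬a, u   [→-rule on 7 (branches; this branch)]
9. ¬a ∨ a, v   [◇-rule on 3: fresh world v, uRv]
10. ¬b → (¬b → ¬a), v   [□-rule on 4 via uRv]
11. a, v   [∨-rule on 9 (branches; this branch)]
12. ¬b → ¬a, v   [→-rule on 10 (branches; this branch)]
13. b, v   [→-rule on 12 (branches; this branch)]
14. ¬□(¬b → (¬b → ¬a)), w   [¬□-rule on 5: fresh world w, uRw]
15. ¬b → (¬b → ¬a), w   [□-rule on 4 via uRw]
16. ¬b → ¬a, w   [→-rule on 15 (branches; this branch)]
17. ¬a, w   [→-rule on 16 (branches; this branch)]
18. ¬(¬b → (¬b → ¬a)), x   [¬□-rule on 14: fresh world x, wRx]
19. ¬b, x   [¬→-rule on 18]
20. ¬(¬b → ¬a), x   [¬→-rule on 18]
21. a, x   [¬→-rule on 20]
Accessibility: uRu, uRv, uRw, vRv, wRw, wRx, xRx
Complete open branch: satisfiable in T, hence also in K (this T-model is also a K-model).
S4-tableau for the formula:
1. ¬(□(¬b → (¬b → ¬a)) → □□(¬b → (¬b → ¬a))) ∧ ◇(¬a ∨ a), u
2. ¬(□(¬b → (¬b → ¬a)) → □□(¬b → (¬b → ¬a))), u   [∧-rule on 1]
3. ◇(¬a ∨ a), u   [∧-rule on 1]
4. □(¬b → (¬b → ¬a)), u   [¬→-rule on 2]
5. ¬□□(¬b → (¬b → ¬a)), u   [¬→-rule on 2]
6. ¬b → (¬b → ¬a), u   [□-rule on 4 via uRu]
7. ¬b → ¬a, u   [→-rule on 6 (branches; this branch)]
8. ¬a, u   [→-rule on 7 (branches; this branch)]
9. ¬a ∨ a, v   [◇-rule on 3: fresh world v, uRv]
10. ¬b → (¬b → ¬a), v   [□-rule on 4 via uRv]
11. a, v   [∨-rule on 9 (branches; this branch)]
12. ¬b → ¬a, v   [→-rule on 10 (branches; this branch)]
13. b, v   [→-rule on 12 (branches; this branch)]
14. ¬□(¬b → (¬b → ¬a)), w   [¬□-rule on 5: fresh world w, uRw]
15. ¬b → (¬b → ¬a), w   [□-rule on 4 via uRw]
16. ¬b → ¬a, w   [→-rule on 15 (branches; this branch)]
17. ¬a, w   [→-rule on 16 (branches; this branch)]
18. ¬(¬b → (¬b → ¬a)), x   [¬□-rule on 14: fresh world x, wRx]
19. ¬b, x   [¬→-rule on 18]
20. ¬(¬b → ¬a), x   [¬→-rule on 18]
21. a, x   [¬→-rule on 20]
22. ¬b → (¬b → ¬a), x   [□-rule on 4 via uRx]
23. ¬b → ¬a, x   [→-rule on 22 (branches; this branch)]
24. ¬a, x   [→-rule on 23 (branches; this branch)]
Accessibility: uRu, uRv, uRw, uRx, vRv, wRw, wRx, xRx
Branch closes: a and ¬a both at x.
Every branch closes (one shown): unsatisfiable in S4, hence also in S5 (every S5-frame is an S4-frame).

K, T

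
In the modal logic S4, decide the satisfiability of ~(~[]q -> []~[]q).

1. ~(~[]q -> []~[]q), u
2. ~[]q, u
3. ~[]~[]q, u
4. ~q, v
5. []q, w
6. q, w
Accessibility: uRu, uRv, uRw, vRv, wRw

Satisfiable (open branch found)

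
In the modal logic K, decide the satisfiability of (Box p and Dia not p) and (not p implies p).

Unsatisfiable

1. (Box p and Dia not p) and (not p implies p), w0
2. Box p and Dia not p, w0   [and-rule on 1]
3. not p implies p, w0   [and-rule on 1]
4. Box p, w0   [and-rule on 2]
5. Dia not p, w0   [and-rule on 2]
6. p, w0   [implies-rule on 3 (branches; this branch)]
7. not p, w1   [Dia-rule on 5: fresh world w1, w0Rw1]
8. p, w1   [Box-rule on 4 via w0Rw1]
Accessibility: w0Rw1
Branch closes: p and not p both at w1.
Every branch closes; the branch above is one of them.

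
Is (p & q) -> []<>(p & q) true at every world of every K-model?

No, not valid

Tableau for the negation ~((p & q) -> []<>(p & q)):
1. ~((p & q) -> []<>(p & q)), 0
2. p & q, 0
3. ~[]<>(p & q), 0
4. p, 0
5. q, 0
6. ~<>(p & q), 1
Accessibility: 0R1
The negation has an open branch (countermodel exists).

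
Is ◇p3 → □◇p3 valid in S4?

Invalid (countermodel exists)

Tableau for the negation ¬(◇p3 → □◇p3):
1. ¬(◇p3 → □◇p3), w0
2. ◇p3, w0
3. ¬□◇p3, w0
4. p3, w1
5. ¬◇p3, w2
6. ¬p3, w2
Accessibility: w0Rw0, w0Rw1, w0Rw2, w1Rw1, w2Rw2
The negation has an open branch (countermodel exists).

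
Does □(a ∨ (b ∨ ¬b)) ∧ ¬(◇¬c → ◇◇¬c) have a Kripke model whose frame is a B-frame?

Unsatisfiable (every branch closes)

1. □(a ∨ (b ∨ ¬b)) ∧ ¬(◇¬c → ◇◇¬c), 0
2. □(a ∨ (b ∨ ¬b)), 0   [∧-rule on 1]
3. ¬(◇¬c → ◇◇¬c), 0   [∧-rule on 1]
4. ◇¬c, 0   [¬→-rule on 3]
5. ¬◇◇¬c, 0   [¬→-rule on 3]
6. a ∨ (b ∨ ¬b), 0   [□-rule on 2 via 0R0]
7. ¬◇¬c, 0   [¬◇-rule on 5 via 0R0]
8. c, 0   [¬◇-rule on 7 via 0R0]
9. b ∨ ¬b, 0   [∨-rule on 6 (branches; this branch)]
10. ¬b, 0   [∨-rule on 9 (branches; this branch)]
11. ¬c, 1   [◇-rule on 4: fresh world 1, 0R1]
12. a ∨ (b ∨ ¬b), 1   [□-rule on 2 via 0R1]
13. ¬◇¬c, 1   [¬◇-rule on 5 via 0R1]
14. c, 1   [¬◇-rule on 7 via 0R1]
Accessibility: 0R0, 0R1, 1R0, 1R1
Branch closes: c and ¬c both at 1.
(One branch shown.) All branches close.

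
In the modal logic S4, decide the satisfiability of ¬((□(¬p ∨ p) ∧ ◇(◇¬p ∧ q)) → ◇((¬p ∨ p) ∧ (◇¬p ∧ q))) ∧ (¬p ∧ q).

Unsatisfiable

1. ¬((□(¬p ∨ p) ∧ ◇(◇¬p ∧ q)) → ◇((¬p ∨ p) ∧ (◇¬p ∧ q))) ∧ (¬p ∧ q), u
2. ¬((□(¬p ∨ p) ∧ ◇(◇¬p ∧ q)) → ◇((¬p ∨ p) ∧ (◇¬p ∧ q))), u   [∧-rule on 1]
3. ¬p ∧ q, u   [∧-rule on 1]
4. □(¬p ∨ p) ∧ ◇(◇¬p ∧ q), u   [¬→-rule on 2]
5. ¬◇((¬p ∨ p) ∧ (◇¬p ∧ q)), u   [¬→-rule on 2]
6. ¬p, u   [∧-rule on 3]
7. q, u   [∧-rule on 3]
8. □(¬p ∨ p), u   [∧-rule on 4]
9. ◇(◇¬p ∧ q), u   [∧-rule on 4]
10. ¬((¬p ∨ p) ∧ (◇¬p ∧ q)), u   [¬◇-rule on 5 via uRu]
11. ¬p ∨ p, u   [□-rule on 8 via uRu]
12. ¬(◇¬p ∧ q), u   [¬∧-rule on 10 (branches; this branch)]
13. ¬◇¬p, u   [¬∧-rule on 12 (branches; this branch)]
14. p, u   [¬◇-rule on 13 via uRu]
Accessibility: uRu
Branch closes: p and ¬p both at u.
(One branch shown.) All branches close.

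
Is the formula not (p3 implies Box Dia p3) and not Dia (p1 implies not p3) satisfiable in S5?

1. not (p3 implies Box Dia p3) and not Dia (p1 implies not p3), w0
2. not (p3 implies Box Dia p3), w0
3. not Dia (p1 implies not p3), w0
4. p3, w0
5. not Box Dia p3, w0
6. not (p1 implies not p3), w0
7. p1, w0
8. not Dia p3, w1
9. not (p1 implies not p3), w1
10. p1, w1
11. p3, w1
12. not p3, w0
Accessibility: w0Rw0, w0Rw1, w1Rw0, w1Rw1
Branch closes: p3 and not p3 both at w0.
(One branch shown.) All branches close.

Unsatisfiable (every branch closes)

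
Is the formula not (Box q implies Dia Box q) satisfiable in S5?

1. not (Box q implies Dia Box q), u
2. Box q, u   [neg-implies-rule on 1]
3. not Dia Box q, u   [neg-implies-rule on 1]
4. q, u   [Box-rule on 2 via uRu]
5. not Box q, u   [neg-Dia-rule on 3 via uRu]
6. not q, v   [neg-Box-rule on 5: fresh world v, uRv]
7. q, v   [Box-rule on 2 via uRv]
Accessibility: uRu, uRv, vRu, vRv
Branch closes: q and not q both at v.
Every branch closes; the branch above is one of them.

Unsatisfiable (every branch closes)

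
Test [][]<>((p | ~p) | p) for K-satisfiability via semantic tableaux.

Yes, satisfiable

1. [][]<>((p | ~p) | p), 0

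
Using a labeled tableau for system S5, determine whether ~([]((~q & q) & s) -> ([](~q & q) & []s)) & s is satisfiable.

Unsatisfiable

1. ~([]((~q & q) & s) -> ([](~q & q) & []s)) & s, u
2. ~([]((~q & q) & s) -> ([](~q & q) & []s)), u
3. s, u
4. []((~q & q) & s), u
5. ~([](~q & q) & []s), u
6. (~q & q) & s, u
7. ~q & q, u
8. ~q, u
9. q, u
Accessibility: uRu
Branch closes: q and ~q both at u.
Every branch closes; the branch above is one of them.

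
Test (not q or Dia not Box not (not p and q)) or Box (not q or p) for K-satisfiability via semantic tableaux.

1. (not q or Dia not Box not (not p and q)) or Box (not q or p), 0
2. Box (not q or p), 0   [or-rule on 1 (branches; this branch)]

Satisfiable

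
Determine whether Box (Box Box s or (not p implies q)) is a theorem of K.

Invalid (countermodel exists)

Tableau for the negation not Box (Box Box s or (not p implies q)):
1. not Box (Box Box s or (not p implies q)), u
2. not (Box Box s or (not p implies q)), v
3. not Box Box s, v
4. not (not p implies q), v
5. not p, v
6. not q, v
7. not Box s, w
8. not s, x
Accessibility: uRv, vRw, wRx
The negation has an open branch (countermodel exists).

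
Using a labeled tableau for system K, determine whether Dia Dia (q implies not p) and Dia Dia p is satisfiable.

Satisfiable (open branch found)

1. Dia Dia (q implies not p) and Dia Dia p, u
2. Dia Dia (q implies not p), u
3. Dia Dia p, u
4. Dia (q implies not p), v
5. Dia p, w
6. q implies not p, x
7. not p, x
8. p, y
Accessibility: uRv, uRw, vRx, wRy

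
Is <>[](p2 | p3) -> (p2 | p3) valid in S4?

Tableau for the negation ~(<>[](p2 | p3) -> (p2 | p3)):
1. ~(<>[](p2 | p3) -> (p2 | p3)), 0
2. <>[](p2 | p3), 0   [~->-rule on 1]
3. ~(p2 | p3), 0   [~->-rule on 1]
4. ~p2, 0   [~|-rule on 3]
5. ~p3, 0   [~|-rule on 3]
6. [](p2 | p3), 1   [<>-rule on 2: fresh world 1, 0R1]
7. p2 | p3, 1   [[]-rule on 6 via 1R1]
8. p3, 1   [|-rule on 7 (branches; this branch)]
Accessibility: 0R0, 0R1, 1R1
The negation has an open branch (countermodel exists).

No, not valid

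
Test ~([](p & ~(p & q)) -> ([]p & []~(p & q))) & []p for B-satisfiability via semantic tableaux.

1. ~([](p & ~(p & q)) -> ([]p & []~(p & q))) & []p, u
2. ~([](p & ~(p & q)) -> ([]p & []~(p & q))), u   [&-rule on 1]
3. []p, u   [&-rule on 1]
4. [](p & ~(p & q)), u   [~->-rule on 2]
5. ~([]p & []~(p & q)), u   [~->-rule on 2]
6. p, u   [[]-rule on 3 via uRu]
7. p & ~(p & q), u   [[]-rule on 4 via uRu]
8. ~(p & q), u   [&-rule on 7]
9. ~[]~(p & q), u   [~&-rule on 5 (branches; this branch)]
10. ~q, u   [~&-rule on 8 (branches; this branch)]
11. p & q, v   [~[]-rule on 9: fresh world v, uRv]
12. p, v   [&-rule on 11]
13. q, v   [&-rule on 11]
14. p & ~(p & q), v   [[]-rule on 4 via uRv]
15. ~(p & q), v   [&-rule on 14]
16. ~q, v   [~&-rule on 15 (branches; this branch)]
Accessibility: uRu, uRv, vRu, vRv
Branch closes: q and ~q both at v.
All branches of the tableau close; one closing branch shown above.

Unsatisfiable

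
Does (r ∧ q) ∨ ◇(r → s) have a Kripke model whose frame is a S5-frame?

Yes, satisfiable

1. (r ∧ q) ∨ ◇(r → s), 0
2. ◇(r → s), 0   [∨-rule on 1 (branches; this branch)]
3. r → s, 1   [◇-rule on 2: fresh world 1, 0R1]
4. s, 1   [→-rule on 3 (branches; this branch)]
Accessibility: 0R0, 0R1, 1R0, 1R1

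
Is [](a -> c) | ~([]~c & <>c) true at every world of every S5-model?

Valid in S5

Tableau for the negation ~([](a -> c) | ~([]~c & <>c)):
1. ~([](a -> c) | ~([]~c & <>c)), u
2. ~[](a -> c), u   [~|-rule on 1]
3. []~c & <>c, u   [~|-rule on 1]
4. []~c, u   [&-rule on 3]
5. <>c, u   [&-rule on 3]
6. ~c, u   [[]-rule on 4 via uRu]
7. ~(a -> c), v   [~[]-rule on 2: fresh world v, uRv]
8. a, v   [~->-rule on 7]
9. ~c, v   [~->-rule on 7]
10. c, w   [<>-rule on 5: fresh world w, uRw]
11. ~c, w   [[]-rule on 4 via uRw]
Accessibility: uRu, uRv, uRw, vRu, vRv, vRw, wRu, wRv, wRw
Branch closes: c and ~c both at w.
All branches of the negation close; one closing branch shown above.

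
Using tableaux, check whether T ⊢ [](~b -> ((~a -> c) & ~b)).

Tableau for the negation ~[](~b -> ((~a -> c) & ~b)):
1. ~[](~b -> ((~a -> c) & ~b)), u
2. ~(~b -> ((~a -> c) & ~b)), v
3. ~b, v
4. ~((~a -> c) & ~b), v
5. ~(~a -> c), v
6. ~a, v
7. ~c, v
Accessibility: uRu, uRv, vRv
The negation has an open branch (countermodel exists).

No, not valid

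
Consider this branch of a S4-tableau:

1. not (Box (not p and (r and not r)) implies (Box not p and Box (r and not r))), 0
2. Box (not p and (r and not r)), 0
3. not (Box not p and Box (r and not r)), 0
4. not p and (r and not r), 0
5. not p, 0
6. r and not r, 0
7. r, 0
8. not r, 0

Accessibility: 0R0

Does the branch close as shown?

Yes, closed

Both r and not r appear at 0.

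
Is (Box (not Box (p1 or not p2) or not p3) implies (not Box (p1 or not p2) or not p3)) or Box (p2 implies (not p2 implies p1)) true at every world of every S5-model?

Valid in S5

Tableau for the negation not ((Box (not Box (p1 or not p2) or not p3) implies (not Box (p1 or not p2) or not p3)) or Box (p2 implies (not p2 implies p1))):
1. not ((Box (not Box (p1 or not p2) or not p3) implies (not Box (p1 or not p2) or not p3)) or Box (p2 implies (not p2 implies p1))), w0
2. not (Box (not Box (p1 or not p2) or not p3) implies (not Box (p1 or not p2) or not p3)), w0
3. not Box (p2 implies (not p2 implies p1)), w0
4. Box (not Box (p1 or not p2) or not p3), w0
5. not (not Box (p1 or not p2) or not p3), w0
6. Box (p1 or not p2), w0
7. p3, w0
8. not Box (p1 or not p2) or not p3, w0
9. p1 or not p2, w0
10. not Box (p1 or not p2), w0
11. not p2, w0
12. not (p2 implies (not p2 implies p1)), w1
13. p2, w1
14. not (not p2 implies p1), w1
15. not p2, w1
16. not p1, w1
Accessibility: w0Rw0, w0Rw1, w1Rw0, w1Rw1
Branch closes: p2 and not p2 both at w1.
Every branch of the negation's tableau closes; the branch above is one of them.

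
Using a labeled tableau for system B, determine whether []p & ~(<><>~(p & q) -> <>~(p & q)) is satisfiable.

Yes, satisfiable

1. []p & ~(<><>~(p & q) -> <>~(p & q)), u
2. []p, u
3. ~(<><>~(p & q) -> <>~(p & q)), u
4. <><>~(p & q), u
5. ~<>~(p & q), u
6. p, u
7. p & q, u
8. q, u
9. <>~(p & q), v
10. p, v
11. p & q, v
12. q, v
13. ~(p & q), w
14. ~q, w
Accessibility: uRu, uRv, vRu, vRv, vRw, wRv, wRw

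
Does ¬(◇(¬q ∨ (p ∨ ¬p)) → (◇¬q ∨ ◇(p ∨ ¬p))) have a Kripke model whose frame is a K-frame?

Unsatisfiable (every branch closes)

1. ¬(◇(¬q ∨ (p ∨ ¬p)) → (◇¬q ∨ ◇(p ∨ ¬p))), w0
2. ◇(¬q ∨ (p ∨ ¬p)), w0
3. ¬(◇¬q ∨ ◇(p ∨ ¬p)), w0
4. ¬◇¬q, w0
5. ¬◇(p ∨ ¬p), w0
6. ¬q ∨ (p ∨ ¬p), w1
7. q, w1
8. ¬(p ∨ ¬p), w1
9. ¬p, w1
10. p, w1
Accessibility: w0Rw1
Branch closes: p and ¬p both at w1.
Every branch closes; the branch above is one of them.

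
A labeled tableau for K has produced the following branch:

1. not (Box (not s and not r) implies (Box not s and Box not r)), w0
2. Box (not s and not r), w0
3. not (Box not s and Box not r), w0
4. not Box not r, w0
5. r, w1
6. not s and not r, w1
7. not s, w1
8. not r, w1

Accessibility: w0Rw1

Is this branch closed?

Both r and not r appear at w1.

Closed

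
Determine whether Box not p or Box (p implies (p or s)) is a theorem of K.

Tableau for the negation not (Box not p or Box (p implies (p or s))):
1. not (Box not p or Box (p implies (p or s))), w0
2. not Box not p, w0
3. not Box (p implies (p or s)), w0
4. p, w1
5. not (p implies (p or s)), w2
6. p, w2
7. not (p or s), w2
8. not p, w2
9. not s, w2
Accessibility: w0Rw1, w0Rw2
Branch closes: p and not p both at w2.
All branches of the negation close; one closing branch shown above.

Valid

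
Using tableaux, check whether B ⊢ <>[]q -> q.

Tableau for the negation ~(<>[]q -> q):
1. ~(<>[]q -> q), w0
2. <>[]q, w0   [~->-rule on 1]
3. ~q, w0   [~->-rule on 1]
4. []q, w1   [<>-rule on 2: fresh world w1, w0Rw1]
5. q, w0   [[]-rule on 4 via w1Rw0]
Accessibility: w0Rw0, w0Rw1, w1Rw0, w1Rw1
Branch closes: q and ~q both at w0.
Every branch of the negation's tableau closes; the branch above is one of them.

Yes, valid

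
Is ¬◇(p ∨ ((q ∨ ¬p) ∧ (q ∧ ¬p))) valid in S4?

Not valid

Tableau for the negation ◇(p ∨ ((q ∨ ¬p) ∧ (q ∧ ¬p))):
1. ◇(p ∨ ((q ∨ ¬p) ∧ (q ∧ ¬p))), w0
2. p ∨ ((q ∨ ¬p) ∧ (q ∧ ¬p)), w1   [◇-rule on 1: fresh world w1, w0Rw1]
3. (q ∨ ¬p) ∧ (q ∧ ¬p), w1   [∨-rule on 2 (branches; this branch)]
4. q ∨ ¬p, w1   [∧-rule on 3]
5. q ∧ ¬p, w1   [∧-rule on 3]
6. q, w1   [∧-rule on 5]
7. ¬p, w1   [∧-rule on 5]
Accessibility: w0Rw0, w0Rw1, w1Rw1
The negation has an open branch (countermodel exists).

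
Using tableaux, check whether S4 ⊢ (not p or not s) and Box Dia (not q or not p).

Tableau for the negation not ((not p or not s) and Box Dia (not q or not p)):
1. not ((not p or not s) and Box Dia (not q or not p)), u
2. not Box Dia (not q or not p), u
3. not Dia (not q or not p), v
4. not (not q or not p), v
5. q, v
6. p, v
Accessibility: uRu, uRv, vRv
The negation has an open branch (countermodel exists).

No, not valid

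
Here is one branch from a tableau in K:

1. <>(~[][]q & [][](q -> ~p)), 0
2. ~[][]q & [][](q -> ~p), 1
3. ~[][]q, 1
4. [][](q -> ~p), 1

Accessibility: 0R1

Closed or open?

Open

No atom appears with both signs at the same world.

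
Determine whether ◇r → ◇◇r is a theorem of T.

Valid in T

Tableau for the negation ¬(◇r → ◇◇r):
1. ¬(◇r → ◇◇r), 0
2. ◇r, 0   [¬→-rule on 1]
3. ¬◇◇r, 0   [¬→-rule on 1]
4. ¬◇r, 0   [¬◇-rule on 3 via 0R0]
5. ¬r, 0   [¬◇-rule on 4 via 0R0]
6. r, 1   [◇-rule on 2: fresh world 1, 0R1]
7. ¬◇r, 1   [¬◇-rule on 3 via 0R1]
8. ¬r, 1   [¬◇-rule on 4 via 0R1]
Accessibility: 0R0, 0R1, 1R1
Branch closes: r and ¬r both at 1.
Every branch of the negation's tableau closes; the branch above is one of them.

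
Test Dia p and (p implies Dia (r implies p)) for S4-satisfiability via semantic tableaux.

Satisfiable

1. Dia p and (p implies Dia (r implies p)), w0
2. Dia p, w0   [and-rule on 1]
3. p implies Dia (r implies p), w0   [and-rule on 1]
4. Dia (r implies p), w0   [implies-rule on 3 (branches; this branch)]
5. p, w1   [Dia-rule on 2: fresh world w1, w0Rw1]
6. r implies p, w2   [Dia-rule on 4: fresh world w2, w0Rw2]
7. p, w2   [implies-rule on 6 (branches; this branch)]
Accessibility: w0Rw0, w0Rw1, w0Rw2, w1Rw1, w2Rw2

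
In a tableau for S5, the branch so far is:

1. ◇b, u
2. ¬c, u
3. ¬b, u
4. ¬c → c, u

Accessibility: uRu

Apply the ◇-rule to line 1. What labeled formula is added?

a fresh world v with uRv, and b at v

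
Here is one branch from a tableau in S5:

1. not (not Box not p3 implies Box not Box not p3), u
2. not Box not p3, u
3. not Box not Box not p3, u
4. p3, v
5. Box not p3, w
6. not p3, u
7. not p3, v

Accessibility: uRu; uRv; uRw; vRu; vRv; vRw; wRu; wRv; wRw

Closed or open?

Closed

Both p3 and not p3 appear at v.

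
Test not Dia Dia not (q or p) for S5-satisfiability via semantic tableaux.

1. not Dia Dia not (q or p), u
2. not Dia not (q or p), u
3. q or p, u
4. p, u
Accessibility: uRu

Yes, satisfiable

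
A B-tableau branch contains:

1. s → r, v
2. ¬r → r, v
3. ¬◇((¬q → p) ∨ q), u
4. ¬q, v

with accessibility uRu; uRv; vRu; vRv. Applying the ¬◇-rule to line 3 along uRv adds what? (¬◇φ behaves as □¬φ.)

¬◇φ behaves as □¬φ: propagate the negated body to each accessible world.

¬((¬q → p) ∨ q), v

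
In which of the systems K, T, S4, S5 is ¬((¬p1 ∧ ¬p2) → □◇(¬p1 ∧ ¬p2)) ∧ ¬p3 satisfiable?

K, T, S4

S4-tableau for the formula:
1. ¬((¬p1 ∧ ¬p2) → □◇(¬p1 ∧ ¬p2)) ∧ ¬p3, u
2. ¬((¬p1 ∧ ¬p2) → □◇(¬p1 ∧ ¬p2)), u   [∧-rule on 1]
3. ¬p3, u   [∧-rule on 1]
4. ¬p1 ∧ ¬p2, u   [¬→-rule on 2]
5. ¬□◇(¬p1 ∧ ¬p2), u   [¬→-rule on 2]
6. ¬p1, u   [∧-rule on 4]
7. ¬p2, u   [∧-rule on 4]
8. ¬◇(¬p1 ∧ ¬p2), v   [¬□-rule on 5: fresh world v, uRv]
9. ¬(¬p1 ∧ ¬p2), v   [¬◇-rule on 8 via vRv]
10. p2, v   [¬∧-rule on 9 (branches; this branch)]
Accessibility: uRu, uRv, vRv
Complete open branch: satisfiable in S4, hence also in K, T (this S4-model is also a K-model and a T-model).
S5-tableau for the formula:
1. ¬((¬p1 ∧ ¬p2) → □◇(¬p1 ∧ ¬p2)) ∧ ¬p3, u
2. ¬((¬p1 ∧ ¬p2) → □◇(¬p1 ∧ ¬p2)), u   [∧-rule on 1]
3. ¬p3, u   [∧-rule on 1]
4. ¬p1 ∧ ¬p2, u   [¬→-rule on 2]
5. ¬□◇(¬p1 ∧ ¬p2), u   [¬→-rule on 2]
6. ¬p1, u   [∧-rule on 4]
7. ¬p2, u   [∧-rule on 4]
8. ¬◇(¬p1 ∧ ¬p2), v   [¬□-rule on 5: fresh world v, uRv]
9. ¬(¬p1 ∧ ¬p2), u   [¬◇-rule on 8 via vRu]
10. ¬(¬p1 ∧ ¬p2), v   [¬◇-rule on 8 via vRv]
11. p2, u   [¬∧-rule on 9 (branches; this branch)]
Accessibility: uRu, uRv, vRu, vRv
Branch closes: p2 and ¬p2 both at u.
Every branch closes (one shown): unsatisfiable in S5.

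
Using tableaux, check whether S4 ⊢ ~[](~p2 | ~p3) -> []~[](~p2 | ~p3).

Tableau for the negation ~(~[](~p2 | ~p3) -> []~[](~p2 | ~p3)):
1. ~(~[](~p2 | ~p3) -> []~[](~p2 | ~p3)), w0
2. ~[](~p2 | ~p3), w0   [~->-rule on 1]
3. ~[]~[](~p2 | ~p3), w0   [~->-rule on 1]
4. ~(~p2 | ~p3), w1   [~[]-rule on 2: fresh world w1, w0Rw1]
5. p2, w1   [~|-rule on 4]
6. p3, w1   [~|-rule on 4]
7. [](~p2 | ~p3), w2   [~[]-rule on 3: fresh world w2, w0Rw2]
8. ~p2 | ~p3, w2   [[]-rule on 7 via w2Rw2]
9. ~p3, w2   [|-rule on 8 (branches; this branch)]
Accessibility: w0Rw0, w0Rw1, w0Rw2, w1Rw1, w2Rw2
The negation has an open branch (countermodel exists).

No, not valid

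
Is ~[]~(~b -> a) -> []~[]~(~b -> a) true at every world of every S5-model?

Tableau for the negation ~(~[]~(~b -> a) -> []~[]~(~b -> a)):
1. ~(~[]~(~b -> a) -> []~[]~(~b -> a)), u
2. ~[]~(~b -> a), u
3. ~[]~[]~(~b -> a), u
4. ~b -> a, v
5. a, v
6. []~(~b -> a), w
7. ~(~b -> a), u
8. ~b, u
9. ~a, u
10. ~(~b -> a), v
11. ~b, v
12. ~a, v
Accessibility: uRu, uRv, uRw, vRu, vRv, vRw, wRu, wRv, wRw
Branch closes: a and ~a both at v.
Every branch of the negation's tableau closes; the branch above is one of them.

Yes, valid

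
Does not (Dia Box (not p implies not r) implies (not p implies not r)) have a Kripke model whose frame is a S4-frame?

Satisfiable

1. not (Dia Box (not p implies not r) implies (not p implies not r)), 0
2. Dia Box (not p implies not r), 0   [neg-implies-rule on 1]
3. not (not p implies not r), 0   [neg-implies-rule on 1]
4. not p, 0   [neg-implies-rule on 3]
5. r, 0   [neg-implies-rule on 3]
6. Box (not p implies not r), 1   [Dia-rule on 2: fresh world 1, 0R1]
7. not p implies not r, 1   [Box-rule on 6 via 1R1]
8. not r, 1   [implies-rule on 7 (branches; this branch)]
Accessibility: 0R0, 0R1, 1R1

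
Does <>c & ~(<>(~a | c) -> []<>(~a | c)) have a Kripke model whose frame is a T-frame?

1. <>c & ~(<>(~a | c) -> []<>(~a | c)), 0
2. <>c, 0   [&-rule on 1]
3. ~(<>(~a | c) -> []<>(~a | c)), 0   [&-rule on 1]
4. <>(~a | c), 0   [~->-rule on 3]
5. ~[]<>(~a | c), 0   [~->-rule on 3]
6. c, 1   [<>-rule on 2: fresh world 1, 0R1]
7. ~a | c, 2   [<>-rule on 4: fresh world 2, 0R2]
8. c, 2   [|-rule on 7 (branches; this branch)]
9. ~<>(~a | c), 3   [~[]-rule on 5: fresh world 3, 0R3]
10. ~(~a | c), 3   [~<>-rule on 9 via 3R3]
11. a, 3   [~|-rule on 10]
12. ~c, 3   [~|-rule on 10]
Accessibility: 0R0, 0R1, 0R2, 0R3, 1R1, 2R2, 3R3

Satisfiable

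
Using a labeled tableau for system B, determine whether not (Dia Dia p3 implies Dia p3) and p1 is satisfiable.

1. not (Dia Dia p3 implies Dia p3) and p1, w0
2. not (Dia Dia p3 implies Dia p3), w0
3. p1, w0
4. Dia Dia p3, w0
5. not Dia p3, w0
6. not p3, w0
7. Dia p3, w1
8. not p3, w1
9. p3, w2
Accessibility: w0Rw0, w0Rw1, w1Rw0, w1Rw1, w1Rw2, w2Rw1, w2Rw2

Yes, satisfiable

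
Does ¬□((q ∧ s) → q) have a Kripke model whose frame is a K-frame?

1. ¬□((q ∧ s) → q), u
2. ¬((q ∧ s) → q), v
3. q ∧ s, v
4. ¬q, v
5. q, v
6. s, v
Accessibility: uRv
Branch closes: q and ¬q both at v.
All branches of the tableau close; one closing branch shown above.

No, unsatisfiable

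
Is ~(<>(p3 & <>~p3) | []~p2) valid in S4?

No, not valid

Tableau for the negation <>(p3 & <>~p3) | []~p2:
1. <>(p3 & <>~p3) | []~p2, u
2. []~p2, u
3. ~p2, u
Accessibility: uRu
The negation has an open branch (countermodel exists).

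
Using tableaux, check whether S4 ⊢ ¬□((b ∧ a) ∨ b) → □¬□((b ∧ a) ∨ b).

Tableau for the negation ¬(¬□((b ∧ a) ∨ b) → □¬□((b ∧ a) ∨ b)):
1. ¬(¬□((b ∧ a) ∨ b) → □¬□((b ∧ a) ∨ b)), w0
2. ¬□((b ∧ a) ∨ b), w0
3. ¬□¬□((b ∧ a) ∨ b), w0
4. ¬((b ∧ a) ∨ b), w1
5. ¬(b ∧ a), w1
6. ¬b, w1
7. ¬a, w1
8. □((b ∧ a) ∨ b), w2
9. (b ∧ a) ∨ b, w2
10. b, w2
Accessibility: w0Rw0, w0Rw1, w0Rw2, w1Rw1, w2Rw2
The negation has an open branch (countermodel exists).

Not valid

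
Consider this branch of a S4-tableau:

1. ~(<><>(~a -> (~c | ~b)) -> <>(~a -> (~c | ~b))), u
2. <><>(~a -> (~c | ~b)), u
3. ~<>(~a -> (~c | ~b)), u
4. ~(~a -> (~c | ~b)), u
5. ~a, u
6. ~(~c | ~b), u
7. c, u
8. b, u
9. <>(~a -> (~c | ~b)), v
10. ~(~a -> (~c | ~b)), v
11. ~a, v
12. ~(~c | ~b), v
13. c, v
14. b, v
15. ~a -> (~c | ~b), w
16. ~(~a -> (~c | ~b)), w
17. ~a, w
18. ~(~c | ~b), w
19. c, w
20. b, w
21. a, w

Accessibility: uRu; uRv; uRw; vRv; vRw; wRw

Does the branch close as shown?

Both a and ~a appear at w.

Closed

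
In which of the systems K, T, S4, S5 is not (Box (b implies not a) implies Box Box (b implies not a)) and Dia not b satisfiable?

S4-tableau for the formula:
1. not (Box (b implies not a) implies Box Box (b implies not a)) and Dia not b, w0
2. not (Box (b implies not a) implies Box Box (b implies not a)), w0   [and-rule on 1]
3. Dia not b, w0   [and-rule on 1]
4. Box (b implies not a), w0   [neg-implies-rule on 2]
5. not Box Box (b implies not a), w0   [neg-implies-rule on 2]
6. b implies not a, w0   [Box-rule on 4 via w0Rw0]
7. not a, w0   [implies-rule on 6 (branches; this branch)]
8. not b, w1   [Dia-rule on 3: fresh world w1, w0Rw1]
9. b implies not a, w1   [Box-rule on 4 via w0Rw1]
10. not a, w1   [implies-rule on 9 (branches; this branch)]
11. not Box (b implies not a), w2   [neg-Box-rule on 5: fresh world w2, w0Rw2]
12. b implies not a, w2   [Box-rule on 4 via w0Rw2]
13. not a, w2   [implies-rule on 12 (branches; this branch)]
14. not (b implies not a), w3   [neg-Box-rule on 11: fresh world w3, w2Rw3]
15. b, w3   [neg-implies-rule on 14]
16. a, w3   [neg-implies-rule on 14]
17. b implies not a, w3   [Box-rule on 4 via w0Rw3]
18. not a, w3   [implies-rule on 17 (branches; this branch)]
Accessibility: w0Rw0, w0Rw1, w0Rw2, w0Rw3, w1Rw1, w2Rw2, w2Rw3, w3Rw3
Branch closes: a and not a both at w3.
Every branch closes (one shown): unsatisfiable in S4, hence also in S5 (every S5-frame is an S4-frame).
T-tableau for the formula:
1. not (Box (b implies not a) implies Box Box (b implies not a)) and Dia not b, w0
2. not (Box (b implies not a) implies Box Box (b implies not a)), w0   [and-rule on 1]
3. Dia not b, w0   [and-rule on 1]
4. Box (b implies not a), w0   [neg-implies-rule on 2]
5. not Box Box (b implies not a), w0   [neg-implies-rule on 2]
6. b implies not a, w0   [Box-rule on 4 via w0Rw0]
7. not a, w0   [implies-rule on 6 (branches; this branch)]
8. not b, w1   [Dia-rule on 3: fresh world w1, w0Rw1]
9. b implies not a, w1   [Box-rule on 4 via w0Rw1]
10. not a, w1   [implies-rule on 9 (branches; this branch)]
11. not Box (b implies not a), w2   [neg-Box-rule on 5: fresh world w2, w0Rw2]
12. b implies not a, w2   [Box-rule on 4 via w0Rw2]
13. not a, w2   [implies-rule on 12 (branches; this branch)]
14. not (b implies not a), w3   [neg-Box-rule on 11: fresh world w3, w2Rw3]
15. b, w3   [neg-implies-rule on 14]
16. a, w3   [neg-implies-rule on 14]
Accessibility: w0Rw0, w0Rw1, w0Rw2, w1Rw1, w2Rw2, w2Rw3, w3Rw3
Complete open branch: satisfiable in T, hence also in K (this T-model is also a K-model).

K, T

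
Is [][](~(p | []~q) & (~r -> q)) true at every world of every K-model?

Invalid (countermodel exists)

Tableau for the negation ~[][](~(p | []~q) & (~r -> q)):
1. ~[][](~(p | []~q) & (~r -> q)), 0
2. ~[](~(p | []~q) & (~r -> q)), 1
3. ~(~(p | []~q) & (~r -> q)), 2
4. ~(~r -> q), 2
5. ~r, 2
6. ~q, 2
Accessibility: 0R1, 1R2
The negation has an open branch (countermodel exists).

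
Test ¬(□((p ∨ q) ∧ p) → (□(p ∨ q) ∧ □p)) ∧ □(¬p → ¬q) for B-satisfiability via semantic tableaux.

Unsatisfiable

1. ¬(□((p ∨ q) ∧ p) → (□(p ∨ q) ∧ □p)) ∧ □(¬p → ¬q), 0
2. ¬(□((p ∨ q) ∧ p) → (□(p ∨ q) ∧ □p)), 0
3. □(¬p → ¬q), 0
4. □((p ∨ q) ∧ p), 0
5. ¬(□(p ∨ q) ∧ □p), 0
6. ¬p → ¬q, 0
7. (p ∨ q) ∧ p, 0
8. p ∨ q, 0
9. p, 0
10. ¬□(p ∨ q), 0
11. ¬q, 0
12. ¬(p ∨ q), 1
13. ¬p, 1
14. ¬q, 1
15. ¬p → ¬q, 1
16. (p ∨ q) ∧ p, 1
17. p ∨ q, 1
18. p, 1
Accessibility: 0R0, 0R1, 1R0, 1R1
Branch closes: p and ¬p both at 1.
(One branch shown.) All branches close.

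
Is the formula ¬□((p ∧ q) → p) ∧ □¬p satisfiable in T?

1. ¬□((p ∧ q) → p) ∧ □¬p, u
2. ¬□((p ∧ q) → p), u
3. □¬p, u
4. ¬p, u
5. ¬((p ∧ q) → p), v
6. p ∧ q, v
7. ¬p, v
8. p, v
9. q, v
Accessibility: uRu, uRv, vRv
Branch closes: p and ¬p both at v.
All branches of the tableau close; one closing branch shown above.

No, unsatisfiable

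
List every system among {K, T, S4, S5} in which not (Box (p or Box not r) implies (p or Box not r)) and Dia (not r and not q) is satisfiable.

K-tableau for the formula:
1. not (Box (p or Box not r) implies (p or Box not r)) and Dia (not r and not q), u
2. not (Box (p or Box not r) implies (p or Box not r)), u
3. Dia (not r and not q), u
4. Box (p or Box not r), u
5. not (p or Box not r), u
6. not p, u
7. not Box not r, u
8. not r and not q, v
9. not r, v
10. not q, v
11. p or Box not r, v
12. Box not r, v
13. r, w
14. p or Box not r, w
15. Box not r, w
Accessibility: uRv, uRw
Complete open branch: satisfiable in K.
T-tableau for the formula:
1. not (Box (p or Box not r) implies (p or Box not r)) and Dia (not r and not q), u
2. not (Box (p or Box not r) implies (p or Box not r)), u
3. Dia (not r and not q), u
4. Box (p or Box not r), u
5. not (p or Box not r), u
6. not p, u
7. not Box not r, u
8. p or Box not r, u
9. Box not r, u
10. not r, u
11. not r and not q, v
12. not r, v
13. not q, v
14. p or Box not r, v
15. Box not r, v
16. r, w
17. p or Box not r, w
18. not r, w
Accessibility: uRu, uRv, uRw, vRv, wRw
Branch closes: r and not r both at w.
Every branch closes (one shown): unsatisfiable in T, hence also in S4, S5 (every S4/S5-frame is a T-frame).

K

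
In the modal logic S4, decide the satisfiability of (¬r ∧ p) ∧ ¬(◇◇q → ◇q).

No, unsatisfiable

1. (¬r ∧ p) ∧ ¬(◇◇q → ◇q), 0
2. ¬r ∧ p, 0   [∧-rule on 1]
3. ¬(◇◇q → ◇q), 0   [∧-rule on 1]
4. ¬r, 0   [∧-rule on 2]
5. p, 0   [∧-rule on 2]
6. ◇◇q, 0   [¬→-rule on 3]
7. ¬◇q, 0   [¬→-rule on 3]
8. ¬q, 0   [¬◇-rule on 7 via 0R0]
9. ◇q, 1   [◇-rule on 6: fresh world 1, 0R1]
10. ¬q, 1   [¬◇-rule on 7 via 0R1]
11. q, 2   [◇-rule on 9: fresh world 2, 1R2]
12. ¬q, 2   [¬◇-rule on 7 via 0R2]
Accessibility: 0R0, 0R1, 0R2, 1R1, 1R2, 2R2
Branch closes: q and ¬q both at 2.
Every branch closes; the branch above is one of them.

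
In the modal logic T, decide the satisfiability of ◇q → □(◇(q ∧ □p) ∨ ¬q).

1. ◇q → □(◇(q ∧ □p) ∨ ¬q), w0
2. □(◇(q ∧ □p) ∨ ¬q), w0   [→-rule on 1 (branches; this branch)]
3. ◇(q ∧ □p) ∨ ¬q, w0   [□-rule on 2 via w0Rw0]
4. ¬q, w0   [∨-rule on 3 (branches; this branch)]
Accessibility: w0Rw0

Satisfiable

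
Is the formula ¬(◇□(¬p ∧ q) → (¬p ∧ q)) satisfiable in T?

1. ¬(◇□(¬p ∧ q) → (¬p ∧ q)), w0
2. ◇□(¬p ∧ q), w0
3. ¬(¬p ∧ q), w0
4. ¬q, w0
5. □(¬p ∧ q), w1
6. ¬p ∧ q, w1
7. ¬p, w1
8. q, w1
Accessibility: w0Rw0, w0Rw1, w1Rw1

Satisfiable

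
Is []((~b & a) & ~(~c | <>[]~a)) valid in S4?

Not valid

Tableau for the negation ~[]((~b & a) & ~(~c | <>[]~a)):
1. ~[]((~b & a) & ~(~c | <>[]~a)), w0
2. ~((~b & a) & ~(~c | <>[]~a)), w1   [~[]-rule on 1: fresh world w1, w0Rw1]
3. ~c | <>[]~a, w1   [~&-rule on 2 (branches; this branch)]
4. <>[]~a, w1   [|-rule on 3 (branches; this branch)]
5. []~a, w2   [<>-rule on 4: fresh world w2, w1Rw2]
6. ~a, w2   [[]-rule on 5 via w2Rw2]
Accessibility: w0Rw0, w0Rw1, w0Rw2, w1Rw1, w1Rw2, w2Rw2
The negation has an open branch (countermodel exists).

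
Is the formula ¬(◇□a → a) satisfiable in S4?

1. ¬(◇□a → a), w0
2. ◇□a, w0
3. ¬a, w0
4. □a, w1
5. a, w1
Accessibility: w0Rw0, w0Rw1, w1Rw1

Satisfiable (open branch found)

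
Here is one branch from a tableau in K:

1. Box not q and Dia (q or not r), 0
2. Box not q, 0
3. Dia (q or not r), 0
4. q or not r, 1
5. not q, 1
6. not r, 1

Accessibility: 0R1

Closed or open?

Open

No world carries both an atom and its negation.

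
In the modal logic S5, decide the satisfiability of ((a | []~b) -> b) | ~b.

Satisfiable

1. ((a | []~b) -> b) | ~b, u
2. ~b, u   [|-rule on 1 (branches; this branch)]
Accessibility: uRu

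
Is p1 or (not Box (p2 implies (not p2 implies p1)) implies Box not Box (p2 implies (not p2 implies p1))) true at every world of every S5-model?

Yes, valid

Tableau for the negation not (p1 or (not Box (p2 implies (not p2 implies p1)) implies Box not Box (p2 implies (not p2 implies p1)))):
1. not (p1 or (not Box (p2 implies (not p2 implies p1)) implies Box not Box (p2 implies (not p2 implies p1)))), u
2. not p1, u
3. not (not Box (p2 implies (not p2 implies p1)) implies Box not Box (p2 implies (not p2 implies p1))), u
4. not Box (p2 implies (not p2 implies p1)), u
5. not Box not Box (p2 implies (not p2 implies p1)), u
6. not (p2 implies (not p2 implies p1)), v
7. p2, v
8. not (not p2 implies p1), v
9. not p2, v
10. not p1, v
Accessibility: uRu, uRv, vRu, vRv
Branch closes: p2 and not p2 both at v.
Every branch of the negation's tableau closes; the branch above is one of them.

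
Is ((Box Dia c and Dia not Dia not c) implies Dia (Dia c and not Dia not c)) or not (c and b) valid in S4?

Valid in S4

Tableau for the negation not (((Box Dia c and Dia not Dia not c) implies Dia (Dia c and not Dia not c)) or not (c and b)):
1. not (((Box Dia c and Dia not Dia not c) implies Dia (Dia c and not Dia not c)) or not (c and b)), 0
2. not ((Box Dia c and Dia not Dia not c) implies Dia (Dia c and not Dia not c)), 0   [neg-or-rule on 1]
3. c and b, 0   [neg-or-rule on 1]
4. Box Dia c and Dia not Dia not c, 0   [neg-implies-rule on 2]
5. not Dia (Dia c and not Dia not c), 0   [neg-implies-rule on 2]
6. c, 0   [and-rule on 3]
7. b, 0   [and-rule on 3]
8. Box Dia c, 0   [and-rule on 4]
9. Dia not Dia not c, 0   [and-rule on 4]
10. not (Dia c and not Dia not c), 0   [neg-Dia-rule on 5 via 0R0]
11. Dia c, 0   [Box-rule on 8 via 0R0]
12. Dia not c, 0   [neg-and-rule on 10 (branches; this branch)]
13. not Dia not c, 1   [Dia-rule on 9: fresh world 1, 0R1]
14. not (Dia c and not Dia not c), 1   [neg-Dia-rule on 5 via 0R1]
15. Dia c, 1   [Box-rule on 8 via 0R1]
16. c, 1   [neg-Dia-rule on 13 via 1R1]
17. Dia not c, 1   [neg-and-rule on 14 (branches; this branch)]
18. c, 2   [Dia-rule on 11: fresh world 2, 0R2]
19. not (Dia c and not Dia not c), 2   [neg-Dia-rule on 5 via 0R2]
20. Dia c, 2   [Box-rule on 8 via 0R2]
21. Dia not c, 2   [neg-and-rule on 19 (branches; this branch)]
22. not c, 3   [Dia-rule on 12: fresh world 3, 0R3]
23. not (Dia c and not Dia not c), 3   [neg-Dia-rule on 5 via 0R3]
24. Dia c, 3   [Box-rule on 8 via 0R3]
25. Dia not c, 3   [neg-and-rule on 23 (branches; this branch)]
26. c, 4   [Dia-rule on 15: fresh world 4, 1R4]
27. not (Dia c and not Dia not c), 4   [neg-Dia-rule on 5 via 0R4]
28. Dia c, 4   [Box-rule on 8 via 0R4]
29. Dia not c, 4   [neg-and-rule on 27 (branches; this branch)]
30. not c, 5   [Dia-rule on 17: fresh world 5, 1R5]
31. not (Dia c and not Dia not c), 5   [neg-Dia-rule on 5 via 0R5]
32. Dia c, 5   [Box-rule on 8 via 0R5]
33. c, 5   [neg-Dia-rule on 13 via 1R5]
Accessibility: 0R0, 0R1, 0R2, 0R3, 0R4, 0R5, 1R1, 1R4, 1R5, 2R2, 3R3, 4R4, 5R5
Branch closes: c and not c both at 5.
Every branch of the negation's tableau closes; the branch above is one of them.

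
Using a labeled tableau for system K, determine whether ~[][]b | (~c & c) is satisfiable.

1. ~[][]b | (~c & c), w0
2. ~[][]b, w0
3. ~[]b, w1
4. ~b, w2
Accessibility: w0Rw1, w1Rw2

Satisfiable (open branch found)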